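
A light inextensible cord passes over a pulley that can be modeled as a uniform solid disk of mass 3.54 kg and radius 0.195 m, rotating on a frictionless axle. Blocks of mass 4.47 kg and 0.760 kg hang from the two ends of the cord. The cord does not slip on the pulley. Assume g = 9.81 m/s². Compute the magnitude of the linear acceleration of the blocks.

I = ½MR² = (1/2)(3.54)(0.195)² = 0.06730 kg·m².
Heavier block: m₁g − T₁ = m₁a. Lighter block: T₂ − m₂g = m₂a.
Pulley: (T₁ − T₂)R = Iα = I(a/R), so T₁ − T₂ = (I/R²)a = (1/2)M_p a = 1.770·a.
Adding the three: (m₁ − m₂)g = (m₁ + m₂ + 1.770)a, so a = (4.47 − 0.760)(9.81)/(4.47 + 0.760 + 1.770) = 5.199 m/s².

a ≈ 5.20 m/s²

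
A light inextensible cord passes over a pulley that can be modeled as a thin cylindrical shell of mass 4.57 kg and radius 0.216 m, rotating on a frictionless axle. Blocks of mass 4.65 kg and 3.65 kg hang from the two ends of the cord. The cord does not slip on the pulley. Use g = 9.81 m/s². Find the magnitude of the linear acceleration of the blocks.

I = MR² = (4.57)(0.216)² = 0.2132 kg·m².
Heavier block: m₁g − T₁ = m₁a. Lighter block: T₂ − m₂g = m₂a.
Pulley: (T₁ − T₂)R = Iα = I(a/R), so T₁ − T₂ = (I/R²)a = 1·M_p a = 4.570·a.
Adding the three: (m₁ − m₂)g = (m₁ + m₂ + 4.570)a, so a = (4.65 − 3.65)(9.81)/(4.65 + 3.65 + 4.570) = 0.7622 m/s².

a ≈ 0.762 m/s²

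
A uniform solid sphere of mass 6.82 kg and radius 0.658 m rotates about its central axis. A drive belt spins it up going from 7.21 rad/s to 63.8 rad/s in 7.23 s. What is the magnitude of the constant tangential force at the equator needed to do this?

I = (2/5)MR² = (2/5)(6.82)(0.658)² = 1.181 kg·m².
α = Δω/Δt = (63.8 − 7.21)/7.23 = 7.827 rad/s².
The required torque is τ = Iα = (1.181)(7.827) = 9.245 N·m.
A tangential force at the equator gives τ = FR, so F = τ/R = 9.245/0.658 = 14.05 N.

F ≈ 14.0 N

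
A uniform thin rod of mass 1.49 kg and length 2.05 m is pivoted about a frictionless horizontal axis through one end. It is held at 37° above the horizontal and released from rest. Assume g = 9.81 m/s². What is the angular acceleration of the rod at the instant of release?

About the pivot, I = (1/3)ML² = (1/3)(1.49)(2.05)² = 2.087 kg·m².
The weight acts at the center, a distance L/2 = 1.025 m from the pivot; τ = Mg(L/2) cos 37° = 11.97 N·m.
α = τ/I = 11.97/2.087 = 5.733 rad/s².

α ≈ 5.73 rad/s²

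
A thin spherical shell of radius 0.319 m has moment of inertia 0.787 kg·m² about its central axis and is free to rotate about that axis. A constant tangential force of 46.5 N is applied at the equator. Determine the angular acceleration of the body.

α ≈ 18.8 rad/s²

τ = F R = (46.5)(0.319) = 14.83 N·m.
From τ = Iα: α = 14.83/0.7870 = 18.85 rad/s².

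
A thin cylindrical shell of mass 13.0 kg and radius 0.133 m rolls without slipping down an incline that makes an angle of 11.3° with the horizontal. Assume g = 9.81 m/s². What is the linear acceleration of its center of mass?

a ≈ 0.961 m/s²

Translation along the incline: Mg sinθ − f = Ma.
Rotation about the center: fR = Iα with I = MR². No-slip gives a = αR, so f = (I/R²)a = M a.
Substituting: Mg sinθ = (1 + 1.000)Ma, so a = g sinθ/(1 + 1.000) = (9.81) sin 11.3° / 2.000 = 0.9611 m/s².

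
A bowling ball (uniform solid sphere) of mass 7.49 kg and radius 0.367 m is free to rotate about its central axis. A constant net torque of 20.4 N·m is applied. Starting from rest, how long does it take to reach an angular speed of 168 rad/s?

I = (2/5)MR² = (2/5)(7.49)(0.367)² = 0.4035 kg·m².
α = τ/I = 20.4/0.4035 = 50.55 rad/s².
ω = αt ⇒ t = ω/α = 168/50.55 = 3.323 s.

t ≈ 3.32 s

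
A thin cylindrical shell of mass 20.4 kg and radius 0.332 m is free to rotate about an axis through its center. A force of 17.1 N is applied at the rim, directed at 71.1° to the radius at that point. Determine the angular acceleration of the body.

I = MR² = (20.4)(0.332)² = 2.249 kg·m².
Only the tangential component produces torque: τ = F R sinθ = (17.1)(0.332) sin 71.1° = 5.371 N·m.
Newton's second law for rotation, τ = Iα, gives α = τ/I = 5.371/2.249 = 2.389 rad/s².

α ≈ 2.39 rad/s²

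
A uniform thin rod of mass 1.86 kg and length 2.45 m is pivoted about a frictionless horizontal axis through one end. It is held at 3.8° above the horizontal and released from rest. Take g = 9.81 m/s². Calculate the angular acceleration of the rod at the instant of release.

About the pivot, I = (1/3)ML² = (1/3)(1.86)(2.45)² = 3.722 kg·m².
The weight acts at the center, a distance L/2 = 1.225 m from the pivot; τ = Mg(L/2) cos 3.8° = 22.30 N·m.
α = τ/I = 22.30/3.722 = 5.993 rad/s².
(Equivalently α = (3g/(2L)) cos 3.8° = 5.993 rad/s².)

α ≈ 5.99 rad/s²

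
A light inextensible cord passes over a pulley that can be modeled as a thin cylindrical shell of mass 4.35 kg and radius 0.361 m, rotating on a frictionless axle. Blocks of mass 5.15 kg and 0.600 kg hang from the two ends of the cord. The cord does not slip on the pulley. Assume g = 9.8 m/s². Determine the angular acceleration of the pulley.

α ≈ 12.2 rad/s²

I = MR² = (4.35)(0.361)² = 0.5669 kg·m².
Heavier block: m₁g − T₁ = m₁a. Lighter block: T₂ − m₂g = m₂a.
Pulley: (T₁ − T₂)R = Iα = I(a/R), so T₁ − T₂ = (I/R²)a = 1·M_p a = 4.350·a.
Adding the three: (m₁ − m₂)g = (m₁ + m₂ + 4.350)a, so a = (5.15 − 0.600)(9.8)/(5.15 + 0.600 + 4.350) = 4.415 m/s².
α = a/R = 4.415/0.361 = 12.23 rad/s².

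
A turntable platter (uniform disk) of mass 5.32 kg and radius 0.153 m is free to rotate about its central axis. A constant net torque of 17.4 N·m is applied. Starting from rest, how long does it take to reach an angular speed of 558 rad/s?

t ≈ 2.00 s

I = ½MR² = (1/2)(5.32)(0.153)² = 0.06227 kg·m².
α = τ/I = 17.4/0.06227 = 279.4 rad/s².
ω = αt ⇒ t = ω/α = 558/279.4 = 1.997 s.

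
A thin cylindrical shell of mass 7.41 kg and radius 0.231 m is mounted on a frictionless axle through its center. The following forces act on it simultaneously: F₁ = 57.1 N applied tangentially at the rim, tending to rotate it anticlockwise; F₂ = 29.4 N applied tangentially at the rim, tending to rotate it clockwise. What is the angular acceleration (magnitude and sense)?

I = MR² = (7.41)(0.231)² = 0.3954 kg·m².
Taking anticlockwise as positive: τ₁ = +(57.1)(0.231) = +13.19 N·m; τ₂ = −(29.4)(0.231) = −6.791 N·m.
Net torque τ = 6.399 N·m.
α = τ/I = 6.399/0.3954 = 16.18 rad/s².

α ≈ 16.2 rad/s², anticlockwise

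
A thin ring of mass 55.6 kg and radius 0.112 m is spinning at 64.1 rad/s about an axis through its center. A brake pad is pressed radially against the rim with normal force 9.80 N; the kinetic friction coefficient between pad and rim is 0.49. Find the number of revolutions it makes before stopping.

I = MR² = (55.6)(0.112)² = 0.6974 kg·m².
Friction force f = μN = (0.49)(9.80) = 4.802 N at the rim; torque magnitude τ = fR = 0.5378 N·m, opposing ω.
|α| = τ/I = 0.5378/0.6974 = 0.7711 rad/s² (deceleration).
ω² = ω₀² − 2|α|θ with ω = 0 ⇒ θ = ω₀²/(2|α|) = 2664 rad = 424.0 rev.

≈ 424 revolutions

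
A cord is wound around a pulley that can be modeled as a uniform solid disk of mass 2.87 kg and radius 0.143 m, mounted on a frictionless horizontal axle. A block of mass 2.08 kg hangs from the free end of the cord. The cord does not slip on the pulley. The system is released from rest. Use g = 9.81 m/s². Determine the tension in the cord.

I = ½MR² = (1/2)(2.87)(0.143)² = 0.02934 kg·m².
Block: mg − T = ma. Pulley: TR = Iα. No-slip: a = αR, so T = (I/R²)a = 1.435·a.
Then mg = (m + 1.435)a, so a = (2.08)(9.81)/(2.08 + 1.435) = 5.805 m/s².
T = 1.435·a = 8.330 N.

T ≈ 8.33 N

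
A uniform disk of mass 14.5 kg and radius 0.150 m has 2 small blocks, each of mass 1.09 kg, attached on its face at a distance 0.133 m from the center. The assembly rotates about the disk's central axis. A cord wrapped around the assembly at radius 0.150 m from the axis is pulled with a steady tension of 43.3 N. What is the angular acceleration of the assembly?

α ≈ 32.2 rad/s²

I_disk = ½MR² = ½(14.5)(0.150)² = 0.1631 kg·m².
I_blocks = 2·m·r² = 2(1.09)(0.133)² = 0.03856 kg·m².
Total I = 0.2017 kg·m².
τ = F r = (43.3)(0.150) = 6.495 N·m.
α = τ/I = 6.495/0.2017 = 32.20 rad/s².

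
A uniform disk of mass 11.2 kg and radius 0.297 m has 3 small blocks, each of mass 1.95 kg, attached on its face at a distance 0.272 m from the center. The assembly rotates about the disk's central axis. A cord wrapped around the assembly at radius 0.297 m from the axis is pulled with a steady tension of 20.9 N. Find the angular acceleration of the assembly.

I_disk = ½MR² = ½(11.2)(0.297)² = 0.4940 kg·m².
I_blocks = 3·m·r² = 3(1.95)(0.272)² = 0.4328 kg·m².
Total I = 0.9268 kg·m².
τ = F r = (20.9)(0.297) = 6.207 N·m.
α = τ/I = 6.207/0.9268 = 6.698 rad/s².

α ≈ 6.70 rad/s²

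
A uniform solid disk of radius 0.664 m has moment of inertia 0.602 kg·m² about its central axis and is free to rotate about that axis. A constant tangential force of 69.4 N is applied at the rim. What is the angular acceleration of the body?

α ≈ 76.5 rad/s²

τ = F R = (69.4)(0.664) = 46.08 N·m.
From τ = Iα: α = 46.08/0.6020 = 76.55 rad/s².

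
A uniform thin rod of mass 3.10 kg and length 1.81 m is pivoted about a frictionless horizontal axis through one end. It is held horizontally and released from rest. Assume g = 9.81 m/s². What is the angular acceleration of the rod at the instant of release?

α ≈ 8.13 rad/s²

About the pivot, I = (1/3)ML² = (1/3)(3.10)(1.81)² = 3.385 kg·m².
The weight acts at the center, a distance L/2 = 0.9050 m from the pivot; τ = Mg(L/2) = 27.52 N·m.
α = τ/I = 27.52/3.385 = 8.130 rad/s².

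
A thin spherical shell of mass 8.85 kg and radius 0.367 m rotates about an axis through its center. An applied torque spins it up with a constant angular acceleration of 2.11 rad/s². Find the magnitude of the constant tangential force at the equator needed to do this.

F ≈ 4.57 N

I = (2/3)MR² = (2/3)(8.85)(0.367)² = 0.7947 kg·m².
The required torque is τ = Iα = (0.7947)(2.110) = 1.677 N·m.
A tangential force at the equator gives τ = FR, so F = τ/R = 1.677/0.367 = 4.569 N.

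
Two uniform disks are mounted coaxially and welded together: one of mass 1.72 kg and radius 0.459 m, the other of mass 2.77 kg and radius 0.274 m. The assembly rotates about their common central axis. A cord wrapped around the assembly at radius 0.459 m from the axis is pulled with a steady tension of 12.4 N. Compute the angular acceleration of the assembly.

α ≈ 20.0 rad/s²

I = ½M₁R₁² + ½M₂R₂² = ½(1.72)(0.459)² + ½(2.77)(0.274)² = 0.2852 kg·m².
τ = F r = (12.4)(0.459) = 5.692 N·m.
α = τ/I = 5.692/0.2852 = 19.96 rad/s².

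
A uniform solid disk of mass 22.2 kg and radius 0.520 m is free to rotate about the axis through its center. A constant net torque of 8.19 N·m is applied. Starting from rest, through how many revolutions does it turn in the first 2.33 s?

I = ½MR² = (1/2)(22.2)(0.520)² = 3.001 kg·m².
α = τ/I = 8.19/3.001 = 2.729 rad/s².
θ = ½αt² = ½(2.729)(2.33)² = 7.407 rad.
Revolutions = θ/(2π) = 1.179.

≈ 1.18 revolutions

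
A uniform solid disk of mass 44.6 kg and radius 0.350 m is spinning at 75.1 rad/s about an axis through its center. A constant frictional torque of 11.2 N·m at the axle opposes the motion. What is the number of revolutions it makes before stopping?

≈ 109 revolutions

I = ½MR² = (1/2)(44.6)(0.350)² = 2.732 kg·m².
The net torque has magnitude 11.2 N·m, opposing ω.
|α| = τ/I = 11.20/2.732 = 4.100 rad/s² (deceleration).
ω² = ω₀² − 2|α|θ with ω = 0 ⇒ θ = ω₀²/(2|α|) = 687.8 rad = 109.5 rev.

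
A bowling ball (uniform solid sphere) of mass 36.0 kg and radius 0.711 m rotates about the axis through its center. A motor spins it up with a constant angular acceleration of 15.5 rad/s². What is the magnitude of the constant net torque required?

I = (2/5)MR² = (2/5)(36.0)(0.711)² = 7.280 kg·m².
τ = Iα = (7.280)(15.50) = 112.8 N·m.

τ ≈ 113 N·m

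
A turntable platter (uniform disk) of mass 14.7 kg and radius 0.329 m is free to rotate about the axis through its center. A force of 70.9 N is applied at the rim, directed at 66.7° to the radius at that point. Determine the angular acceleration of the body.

α ≈ 26.9 rad/s²

I = ½MR² = (1/2)(14.7)(0.329)² = 0.7956 kg·m².
Only the tangential component produces torque: τ = F R sinθ = (70.9)(0.329) sin 66.7° = 21.42 N·m.
From τ = Iα: α = 21.42/0.7956 = 26.93 rad/s².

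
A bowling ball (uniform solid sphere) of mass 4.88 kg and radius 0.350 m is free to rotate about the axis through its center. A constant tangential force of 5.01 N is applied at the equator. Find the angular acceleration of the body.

α ≈ 7.33 rad/s²

I = (2/5)MR² = (2/5)(4.88)(0.350)² = 0.2391 kg·m².
τ = F R = (5.01)(0.350) = 1.753 N·m.
From τ = Iα: α = 1.753/0.2391 = 7.333 rad/s².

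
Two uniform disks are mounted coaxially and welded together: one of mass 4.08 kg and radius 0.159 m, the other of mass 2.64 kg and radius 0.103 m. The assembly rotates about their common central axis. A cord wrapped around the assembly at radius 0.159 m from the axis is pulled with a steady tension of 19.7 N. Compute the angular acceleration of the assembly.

α ≈ 47.8 rad/s²

I = ½M₁R₁² + ½M₂R₂² = ½(4.08)(0.159)² + ½(2.64)(0.103)² = 0.06558 kg·m².
τ = F r = (19.7)(0.159) = 3.132 N·m.
α = τ/I = 3.132/0.06558 = 47.77 rad/s².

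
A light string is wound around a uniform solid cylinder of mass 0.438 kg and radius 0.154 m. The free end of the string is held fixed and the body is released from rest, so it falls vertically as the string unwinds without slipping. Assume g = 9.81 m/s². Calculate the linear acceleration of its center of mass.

Translation: Mg − T = Ma. Rotation about the center: TR = Iα with I = ½MR².
With a = αR: T = (I/R²)a = (1/2)M a, so Mg = (1 + 0.5000)Ma.
a = g/(1 + 0.5000) = 9.81/1.500 = 6.540 m/s².

a ≈ 6.54 m/s²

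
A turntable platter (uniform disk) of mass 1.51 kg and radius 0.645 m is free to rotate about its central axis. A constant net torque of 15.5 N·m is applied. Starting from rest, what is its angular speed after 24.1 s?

ω ≈ 1190 rad/s

I = ½MR² = (1/2)(1.51)(0.645)² = 0.3141 kg·m².
α = τ/I = 15.5/0.3141 = 49.35 rad/s².
ω = ω₀ + αt = 0 + (49.35)(24.1) = 1189 rad/s.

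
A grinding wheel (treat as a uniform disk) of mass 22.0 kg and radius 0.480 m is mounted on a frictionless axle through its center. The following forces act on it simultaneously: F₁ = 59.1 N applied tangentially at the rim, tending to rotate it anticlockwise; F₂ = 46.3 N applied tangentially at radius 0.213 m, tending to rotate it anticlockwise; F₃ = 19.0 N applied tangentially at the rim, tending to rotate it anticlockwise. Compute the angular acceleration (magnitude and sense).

I = ½MR² = (1/2)(22.0)(0.480)² = 2.534 kg·m².
Taking anticlockwise as positive: τ₁ = +(59.1)(0.480) = +28.37 N·m; τ₂ = +(46.3)(0.213) = +9.862 N·m; τ₃ = +(19.0)(0.480) = +9.120 N·m.
Net torque τ = 47.35 N·m.
α = τ/I = 47.35/2.534 = 18.68 rad/s².

α ≈ 18.7 rad/s², anticlockwise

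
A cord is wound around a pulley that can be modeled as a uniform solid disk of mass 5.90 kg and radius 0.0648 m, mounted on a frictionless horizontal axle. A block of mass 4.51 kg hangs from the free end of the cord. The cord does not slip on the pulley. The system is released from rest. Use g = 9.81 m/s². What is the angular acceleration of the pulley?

α ≈ 91.5 rad/s²

I = ½MR² = (1/2)(5.90)(0.0648)² = 0.01239 kg·m².
Block: mg − T = ma. Pulley: TR = Iα. No-slip: a = αR, so T = (I/R²)a = 2.950·a.
Then mg = (m + 2.950)a, so a = (4.51)(9.81)/(4.51 + 2.950) = 5.931 m/s².
α = a/R = 5.931/0.0648 = 91.52 rad/s².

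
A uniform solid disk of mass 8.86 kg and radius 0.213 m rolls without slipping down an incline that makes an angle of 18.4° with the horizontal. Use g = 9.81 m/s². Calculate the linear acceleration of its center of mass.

a ≈ 2.06 m/s²

Translation along the incline: Mg sinθ − f = Ma.
Rotation about the center: fR = Iα with I = ½MR². No-slip gives a = αR, so f = (I/R²)a = (1/2)M a.
Substituting: Mg sinθ = (1 + 0.5000)Ma, so a = g sinθ/(1 + 0.5000) = (9.81) sin 18.4° / 1.500 = 2.064 m/s².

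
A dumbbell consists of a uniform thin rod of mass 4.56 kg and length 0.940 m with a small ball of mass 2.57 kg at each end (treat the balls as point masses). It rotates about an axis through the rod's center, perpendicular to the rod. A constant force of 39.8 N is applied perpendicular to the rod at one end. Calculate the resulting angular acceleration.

I_rod = (1/12)ML² = (1/12)(4.56)(0.940)² = 0.3358 kg·m².
I_balls = 2·m·(L/2)² = 2(2.57)(0.4700)² = 1.135 kg·m².
Total I = 1.471 kg·m².
τ = F·(L/2) = (39.8)(0.470) = 18.71 N·m.
α = τ/I = 18.71/1.471 = 12.71 rad/s².

α ≈ 12.7 rad/s²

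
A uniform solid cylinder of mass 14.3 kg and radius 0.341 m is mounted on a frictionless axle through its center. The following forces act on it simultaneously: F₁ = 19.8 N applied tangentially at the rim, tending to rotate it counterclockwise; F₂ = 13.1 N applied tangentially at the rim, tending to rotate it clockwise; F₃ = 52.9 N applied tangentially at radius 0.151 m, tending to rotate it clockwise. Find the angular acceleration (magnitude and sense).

α ≈ 6.86 rad/s², clockwise

I = ½MR² = (1/2)(14.3)(0.341)² = 0.8314 kg·m².
Taking counterclockwise as positive: τ₁ = +(19.8)(0.341) = +6.752 N·m; τ₂ = −(13.1)(0.341) = −4.467 N·m; τ₃ = −(52.9)(0.151) = −7.988 N·m.
Net torque τ = -5.703 N·m.
α = τ/I = -5.703/0.8314 = -6.860 rad/s².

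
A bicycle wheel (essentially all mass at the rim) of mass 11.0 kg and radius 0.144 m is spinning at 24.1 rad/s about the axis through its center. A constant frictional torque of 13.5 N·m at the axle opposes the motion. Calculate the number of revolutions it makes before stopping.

≈ 0.781 revolutions

I = MR² = (11.0)(0.144)² = 0.2281 kg·m².
The net torque has magnitude 13.5 N·m, opposing ω.
|α| = τ/I = 13.50/0.2281 = 59.19 rad/s² (deceleration).
ω² = ω₀² − 2|α|θ with ω = 0 ⇒ θ = ω₀²/(2|α|) = 4.907 rad = 0.7809 rev.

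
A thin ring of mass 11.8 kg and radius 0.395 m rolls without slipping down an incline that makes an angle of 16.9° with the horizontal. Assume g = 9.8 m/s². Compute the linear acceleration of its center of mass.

Translation along the incline: Mg sinθ − f = Ma.
Rotation about the center: fR = Iα with I = MR². No-slip gives a = αR, so f = (I/R²)a = M a.
Substituting: Mg sinθ = (1 + 1.000)Ma, so a = g sinθ/(1 + 1.000) = (9.8) sin 16.9° / 2.000 = 1.424 m/s².

a ≈ 1.42 m/s²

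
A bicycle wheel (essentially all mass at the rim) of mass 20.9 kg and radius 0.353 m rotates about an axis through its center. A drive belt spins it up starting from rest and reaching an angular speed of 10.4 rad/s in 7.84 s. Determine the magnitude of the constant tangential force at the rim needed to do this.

F ≈ 9.79 N

I = MR² = (20.9)(0.353)² = 2.604 kg·m².
α = Δω/Δt = (10.4 − 0)/7.84 = 1.327 rad/s².
The required torque is τ = Iα = (2.604)(1.327) = 3.455 N·m.
A tangential force at the rim gives τ = FR, so F = τ/R = 3.455/0.353 = 9.787 N.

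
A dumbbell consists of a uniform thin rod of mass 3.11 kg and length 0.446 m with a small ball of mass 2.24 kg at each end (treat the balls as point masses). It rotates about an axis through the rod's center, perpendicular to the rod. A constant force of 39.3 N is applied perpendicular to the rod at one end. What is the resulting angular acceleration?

I_rod = (1/12)ML² = (1/12)(3.11)(0.446)² = 0.05155 kg·m².
I_balls = 2·m·(L/2)² = 2(2.24)(0.2230)² = 0.2228 kg·m².
Total I = 0.2743 kg·m².
τ = F·(L/2) = (39.3)(0.223) = 8.764 N·m.
α = τ/I = 8.764/0.2743 = 31.95 rad/s².

α ≈ 31.9 rad/s²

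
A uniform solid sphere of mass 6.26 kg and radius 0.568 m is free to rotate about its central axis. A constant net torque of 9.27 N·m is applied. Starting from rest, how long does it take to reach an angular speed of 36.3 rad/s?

t ≈ 3.16 s

I = (2/5)MR² = (2/5)(6.26)(0.568)² = 0.8079 kg·m².
α = τ/I = 9.27/0.8079 = 11.47 rad/s².
ω = αt ⇒ t = ω/α = 36.3/11.47 = 3.163 s.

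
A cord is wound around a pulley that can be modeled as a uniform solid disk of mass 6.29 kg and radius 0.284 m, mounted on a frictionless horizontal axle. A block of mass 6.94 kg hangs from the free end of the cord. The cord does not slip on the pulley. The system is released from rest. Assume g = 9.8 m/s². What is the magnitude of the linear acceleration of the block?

a ≈ 6.74 m/s²

I = ½MR² = (1/2)(6.29)(0.284)² = 0.2537 kg·m².
Block: mg − T = ma. Pulley: TR = Iα. No-slip: a = αR, so T = (I/R²)a = 3.145·a.
Then mg = (m + 3.145)a, so a = (6.94)(9.8)/(6.94 + 3.145) = 6.744 m/s².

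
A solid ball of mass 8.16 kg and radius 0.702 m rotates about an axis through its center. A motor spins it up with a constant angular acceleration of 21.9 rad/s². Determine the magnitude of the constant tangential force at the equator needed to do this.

F ≈ 50.2 N

I = (2/5)MR² = (2/5)(8.16)(0.702)² = 1.609 kg·m².
The required torque is τ = Iα = (1.609)(21.90) = 35.23 N·m.
A tangential force at the equator gives τ = FR, so F = τ/R = 35.23/0.702 = 50.18 N.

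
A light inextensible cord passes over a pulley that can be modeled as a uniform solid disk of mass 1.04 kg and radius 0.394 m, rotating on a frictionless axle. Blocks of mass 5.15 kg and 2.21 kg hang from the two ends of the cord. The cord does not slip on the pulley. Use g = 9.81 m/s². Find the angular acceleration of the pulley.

I = ½MR² = (1/2)(1.04)(0.394)² = 0.08072 kg·m².
Heavier block: m₁g − T₁ = m₁a. Lighter block: T₂ − m₂g = m₂a.
Pulley: (T₁ − T₂)R = Iα = I(a/R), so T₁ − T₂ = (I/R²)a = (1/2)M_p a = 0.5200·a.
Adding the three: (m₁ − m₂)g = (m₁ + m₂ + 0.5200)a, so a = (5.15 − 2.21)(9.81)/(5.15 + 2.21 + 0.5200) = 3.660 m/s².
α = a/R = 3.660/0.394 = 9.290 rad/s².

α ≈ 9.29 rad/s²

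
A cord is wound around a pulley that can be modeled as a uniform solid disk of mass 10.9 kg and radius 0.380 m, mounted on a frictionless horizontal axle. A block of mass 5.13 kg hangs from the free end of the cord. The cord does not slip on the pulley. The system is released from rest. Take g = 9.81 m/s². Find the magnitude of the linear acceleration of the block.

a ≈ 4.76 m/s²

I = ½MR² = (1/2)(10.9)(0.380)² = 0.7870 kg·m².
Block: mg − T = ma. Pulley: TR = Iα. No-slip: a = αR, so T = (I/R²)a = 5.450·a.
Then mg = (m + 5.450)a, so a = (5.13)(9.81)/(5.13 + 5.450) = 4.757 m/s².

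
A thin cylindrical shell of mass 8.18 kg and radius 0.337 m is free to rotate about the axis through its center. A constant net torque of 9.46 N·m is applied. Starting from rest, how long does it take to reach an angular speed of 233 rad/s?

I = MR² = (8.18)(0.337)² = 0.9290 kg·m².
α = τ/I = 9.46/0.9290 = 10.18 rad/s².
ω = αt ⇒ t = ω/α = 233/10.18 = 22.88 s.

t ≈ 22.9 s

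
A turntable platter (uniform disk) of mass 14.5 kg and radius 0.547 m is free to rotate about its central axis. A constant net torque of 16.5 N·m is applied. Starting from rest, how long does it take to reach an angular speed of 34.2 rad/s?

t ≈ 4.50 s

I = ½MR² = (1/2)(14.5)(0.547)² = 2.169 kg·m².
α = τ/I = 16.5/2.169 = 7.606 rad/s².
ω = αt ⇒ t = ω/α = 34.2/7.606 = 4.496 s.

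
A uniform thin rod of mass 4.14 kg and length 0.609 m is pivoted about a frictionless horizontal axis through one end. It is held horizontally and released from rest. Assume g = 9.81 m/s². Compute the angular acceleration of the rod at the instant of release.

α ≈ 24.2 rad/s²

About the pivot, I = (1/3)ML² = (1/3)(4.14)(0.609)² = 0.5118 kg·m².
The weight acts at the center, a distance L/2 = 0.3045 m from the pivot; τ = Mg(L/2) = 12.37 N·m.
α = τ/I = 12.37/0.5118 = 24.16 rad/s².
(Equivalently α = (3g/(2L)) = 24.16 rad/s².)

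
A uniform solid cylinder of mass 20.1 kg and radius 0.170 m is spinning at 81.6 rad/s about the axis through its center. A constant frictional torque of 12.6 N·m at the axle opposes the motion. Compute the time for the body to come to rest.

t ≈ 1.88 s

I = ½MR² = (1/2)(20.1)(0.170)² = 0.2904 kg·m².
The net torque has magnitude 12.6 N·m, opposing ω.
|α| = τ/I = 12.60/0.2904 = 43.38 rad/s² (deceleration).
0 = ω₀ − |α|t ⇒ t = ω₀/|α| = 81.6/43.38 = 1.881 s.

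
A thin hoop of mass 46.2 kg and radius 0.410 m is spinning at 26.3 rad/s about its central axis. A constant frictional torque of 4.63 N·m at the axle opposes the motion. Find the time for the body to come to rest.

t ≈ 44.1 s

I = MR² = (46.2)(0.410)² = 7.766 kg·m².
The net torque has magnitude 4.63 N·m, opposing ω.
|α| = τ/I = 4.630/7.766 = 0.5962 rad/s² (deceleration).
0 = ω₀ − |α|t ⇒ t = ω₀/|α| = 26.3/0.5962 = 44.11 s.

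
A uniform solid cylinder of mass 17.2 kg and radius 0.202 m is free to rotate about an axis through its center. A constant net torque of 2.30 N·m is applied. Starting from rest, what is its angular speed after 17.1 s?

ω ≈ 112 rad/s

I = ½MR² = (1/2)(17.2)(0.202)² = 0.3509 kg·m².
α = τ/I = 2.30/0.3509 = 6.554 rad/s².
ω = ω₀ + αt = 0 + (6.554)(17.1) = 112.1 rad/s.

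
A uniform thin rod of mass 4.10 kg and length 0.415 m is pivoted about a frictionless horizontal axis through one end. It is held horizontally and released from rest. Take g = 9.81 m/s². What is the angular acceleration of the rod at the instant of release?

About the pivot, I = (1/3)ML² = (1/3)(4.10)(0.415)² = 0.2354 kg·m².
The weight acts at the center, a distance L/2 = 0.2075 m from the pivot; τ = Mg(L/2) = 8.346 N·m.
α = τ/I = 8.346/0.2354 = 35.46 rad/s².

α ≈ 35.5 rad/s²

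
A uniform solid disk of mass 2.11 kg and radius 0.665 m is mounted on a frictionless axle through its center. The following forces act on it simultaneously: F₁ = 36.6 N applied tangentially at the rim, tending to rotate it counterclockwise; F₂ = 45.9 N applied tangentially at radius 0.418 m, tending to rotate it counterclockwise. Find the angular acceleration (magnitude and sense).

I = ½MR² = (1/2)(2.11)(0.665)² = 0.4665 kg·m².
Taking counterclockwise as positive: τ₁ = +(36.6)(0.665) = +24.34 N·m; τ₂ = +(45.9)(0.418) = +19.19 N·m.
Net torque τ = 43.53 N·m.
α = τ/I = 43.53/0.4665 = 93.29 rad/s².

α ≈ 93.3 rad/s², counterclockwise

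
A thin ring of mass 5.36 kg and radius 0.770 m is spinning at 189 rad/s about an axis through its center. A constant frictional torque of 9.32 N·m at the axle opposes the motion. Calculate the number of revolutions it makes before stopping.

I = MR² = (5.36)(0.770)² = 3.178 kg·m².
The net torque has magnitude 9.32 N·m, opposing ω.
|α| = τ/I = 9.320/3.178 = 2.933 rad/s² (deceleration).
ω² = ω₀² − 2|α|θ with ω = 0 ⇒ θ = ω₀²/(2|α|) = 6090 rad = 969.3 rev.

≈ 969 revolutions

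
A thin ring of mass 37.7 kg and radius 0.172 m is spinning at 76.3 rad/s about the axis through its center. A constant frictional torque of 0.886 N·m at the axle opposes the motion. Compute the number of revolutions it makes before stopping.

I = MR² = (37.7)(0.172)² = 1.115 kg·m².
The net torque has magnitude 0.886 N·m, opposing ω.
|α| = τ/I = 0.8860/1.115 = 0.7944 rad/s² (deceleration).
ω² = ω₀² − 2|α|θ with ω = 0 ⇒ θ = ω₀²/(2|α|) = 3664 rad = 583.2 rev.

≈ 583 revolutions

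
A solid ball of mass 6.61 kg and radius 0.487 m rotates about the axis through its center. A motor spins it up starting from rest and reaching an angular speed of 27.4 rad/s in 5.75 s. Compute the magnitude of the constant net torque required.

I = (2/5)MR² = (2/5)(6.61)(0.487)² = 0.6271 kg·m².
α = Δω/Δt = (27.4 − 0)/5.75 = 4.765 rad/s².
τ = Iα = (0.6271)(4.765) = 2.988 N·m.

τ ≈ 2.99 N·m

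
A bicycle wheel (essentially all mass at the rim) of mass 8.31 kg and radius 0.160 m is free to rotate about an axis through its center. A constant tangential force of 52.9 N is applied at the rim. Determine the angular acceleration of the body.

I = MR² = (8.31)(0.160)² = 0.2127 kg·m².
τ = F R = (52.9)(0.160) = 8.464 N·m.
From τ = Iα: α = 8.464/0.2127 = 39.79 rad/s².

α ≈ 39.8 rad/s²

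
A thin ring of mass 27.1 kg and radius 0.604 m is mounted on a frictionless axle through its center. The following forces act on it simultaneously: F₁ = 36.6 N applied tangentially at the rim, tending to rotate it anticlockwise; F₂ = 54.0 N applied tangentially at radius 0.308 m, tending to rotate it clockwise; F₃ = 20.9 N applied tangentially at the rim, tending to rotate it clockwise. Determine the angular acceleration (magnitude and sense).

α ≈ 0.723 rad/s², clockwise

I = MR² = (27.1)(0.604)² = 9.887 kg·m².
Taking anticlockwise as positive: τ₁ = +(36.6)(0.604) = +22.11 N·m; τ₂ = −(54.0)(0.308) = −16.63 N·m; τ₃ = −(20.9)(0.604) = −12.62 N·m.
Net torque τ = -7.149 N·m.
α = τ/I = -7.149/9.887 = -0.7231 rad/s².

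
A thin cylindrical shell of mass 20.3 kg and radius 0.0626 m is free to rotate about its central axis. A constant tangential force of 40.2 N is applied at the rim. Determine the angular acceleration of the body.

I = MR² = (20.3)(0.0626)² = 0.07955 kg·m².
τ = F R = (40.2)(0.0626) = 2.517 N·m.
From τ = Iα: α = 2.517/0.07955 = 31.63 rad/s².

α ≈ 31.6 rad/s²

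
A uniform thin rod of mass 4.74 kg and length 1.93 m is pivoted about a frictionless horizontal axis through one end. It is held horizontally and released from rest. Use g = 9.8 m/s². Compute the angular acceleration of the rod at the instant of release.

About the pivot, I = (1/3)ML² = (1/3)(4.74)(1.93)² = 5.885 kg·m².
The weight acts at the center, a distance L/2 = 0.9650 m from the pivot; τ = Mg(L/2) = 44.83 N·m.
α = τ/I = 44.83/5.885 = 7.617 rad/s².
(Equivalently α = (3g/(2L)) = 7.617 rad/s².)

α ≈ 7.62 rad/s²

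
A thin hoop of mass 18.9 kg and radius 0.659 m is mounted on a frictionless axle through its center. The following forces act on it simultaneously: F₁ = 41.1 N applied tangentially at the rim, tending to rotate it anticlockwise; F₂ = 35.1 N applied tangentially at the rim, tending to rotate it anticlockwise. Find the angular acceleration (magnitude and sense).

I = MR² = (18.9)(0.659)² = 8.208 kg·m².
Taking anticlockwise as positive: τ₁ = +(41.1)(0.659) = +27.08 N·m; τ₂ = +(35.1)(0.659) = +23.13 N·m.
Net torque τ = 50.22 N·m.
α = τ/I = 50.22/8.208 = 6.118 rad/s².

α ≈ 6.12 rad/s², anticlockwise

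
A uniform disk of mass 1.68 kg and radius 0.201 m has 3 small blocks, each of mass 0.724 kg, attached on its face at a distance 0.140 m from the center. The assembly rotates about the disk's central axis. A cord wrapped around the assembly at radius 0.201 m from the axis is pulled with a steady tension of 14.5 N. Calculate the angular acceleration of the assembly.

α ≈ 38.1 rad/s²

I_disk = ½MR² = ½(1.68)(0.201)² = 0.03394 kg·m².
I_blocks = 3·m·r² = 3(0.724)(0.140)² = 0.04257 kg·m².
Total I = 0.07651 kg·m².
τ = F r = (14.5)(0.201) = 2.915 N·m.
α = τ/I = 2.915/0.07651 = 38.09 rad/s².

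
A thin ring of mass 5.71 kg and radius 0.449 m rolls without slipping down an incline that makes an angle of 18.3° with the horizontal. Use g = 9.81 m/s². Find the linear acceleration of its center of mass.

Translation along the incline: Mg sinθ − f = Ma.
Rotation about the center: fR = Iα with I = MR². No-slip gives a = αR, so f = (I/R²)a = M a.
Substituting: Mg sinθ = (1 + 1.000)Ma, so a = g sinθ/(1 + 1.000) = (9.81) sin 18.3° / 2.000 = 1.540 m/s².

a ≈ 1.54 m/s²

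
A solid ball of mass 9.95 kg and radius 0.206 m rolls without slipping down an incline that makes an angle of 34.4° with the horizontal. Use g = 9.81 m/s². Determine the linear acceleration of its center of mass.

Translation along the incline: Mg sinθ − f = Ma.
Rotation about the center: fR = Iα with I = (2/5)MR². No-slip gives a = αR, so f = (I/R²)a = (2/5)M a.
Substituting: Mg sinθ = (1 + 0.4000)Ma, so a = g sinθ/(1 + 0.4000) = (9.81) sin 34.4° / 1.400 = 3.959 m/s².

a ≈ 3.96 m/s²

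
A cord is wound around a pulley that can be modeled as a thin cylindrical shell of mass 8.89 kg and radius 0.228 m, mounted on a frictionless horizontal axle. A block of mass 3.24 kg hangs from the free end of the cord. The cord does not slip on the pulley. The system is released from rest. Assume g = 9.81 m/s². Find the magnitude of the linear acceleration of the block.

I = MR² = (8.89)(0.228)² = 0.4621 kg·m².
Block: mg − T = ma. Pulley: TR = Iα. No-slip: a = αR, so T = (I/R²)a = 8.890·a.
Then mg = (m + 8.890)a, so a = (3.24)(9.81)/(3.24 + 8.890) = 2.620 m/s².

a ≈ 2.62 m/s²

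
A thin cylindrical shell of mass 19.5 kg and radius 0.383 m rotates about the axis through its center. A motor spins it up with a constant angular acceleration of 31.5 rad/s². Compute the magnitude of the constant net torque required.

I = MR² = (19.5)(0.383)² = 2.860 kg·m².
τ = Iα = (2.860)(31.50) = 90.10 N·m.

τ ≈ 90.1 N·m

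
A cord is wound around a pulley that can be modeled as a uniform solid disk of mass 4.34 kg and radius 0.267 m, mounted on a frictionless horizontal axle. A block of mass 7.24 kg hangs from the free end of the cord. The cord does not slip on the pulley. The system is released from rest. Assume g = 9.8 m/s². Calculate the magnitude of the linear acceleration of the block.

I = ½MR² = (1/2)(4.34)(0.267)² = 0.1547 kg·m².
Block: mg − T = ma. Pulley: TR = Iα. No-slip: a = αR, so T = (I/R²)a = 2.170·a.
Then mg = (m + 2.170)a, so a = (7.24)(9.8)/(7.24 + 2.170) = 7.540 m/s².

a ≈ 7.54 m/s²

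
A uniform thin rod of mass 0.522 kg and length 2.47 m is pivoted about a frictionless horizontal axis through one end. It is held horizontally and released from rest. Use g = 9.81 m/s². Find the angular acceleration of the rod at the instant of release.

α ≈ 5.96 rad/s²

About the pivot, I = (1/3)ML² = (1/3)(0.522)(2.47)² = 1.062 kg·m².
The weight acts at the center, a distance L/2 = 1.235 m from the pivot; τ = Mg(L/2) = 6.324 N·m.
α = τ/I = 6.324/1.062 = 5.957 rad/s².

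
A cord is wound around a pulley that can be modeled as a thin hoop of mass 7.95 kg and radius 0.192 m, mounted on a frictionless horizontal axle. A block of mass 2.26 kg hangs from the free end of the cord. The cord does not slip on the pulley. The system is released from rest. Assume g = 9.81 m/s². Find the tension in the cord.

T ≈ 17.3 N

I = MR² = (7.95)(0.192)² = 0.2931 kg·m².
Block: mg − T = ma. Pulley: TR = Iα. No-slip: a = αR, so T = (I/R²)a = 7.950·a.
Then mg = (m + 7.950)a, so a = (2.26)(9.81)/(2.26 + 7.950) = 2.171 m/s².
T = 7.950·a = 17.26 N.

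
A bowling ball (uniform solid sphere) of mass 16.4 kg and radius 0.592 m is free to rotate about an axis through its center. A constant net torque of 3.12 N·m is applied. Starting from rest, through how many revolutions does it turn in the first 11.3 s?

≈ 13.8 revolutions

I = (2/5)MR² = (2/5)(16.4)(0.592)² = 2.299 kg·m².
α = τ/I = 3.12/2.299 = 1.357 rad/s².
θ = ½αt² = ½(1.357)(11.3)² = 86.64 rad.
Revolutions = θ/(2π) = 13.79.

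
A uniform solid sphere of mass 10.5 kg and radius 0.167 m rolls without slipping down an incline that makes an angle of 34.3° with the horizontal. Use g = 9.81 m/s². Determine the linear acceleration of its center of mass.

Translation along the incline: Mg sinθ − f = Ma.
Rotation about the center: fR = Iα with I = (2/5)MR². No-slip gives a = αR, so f = (I/R²)a = (2/5)M a.
Substituting: Mg sinθ = (1 + 0.4000)Ma, so a = g sinθ/(1 + 0.4000) = (9.81) sin 34.3° / 1.400 = 3.949 m/s².

a ≈ 3.95 m/s²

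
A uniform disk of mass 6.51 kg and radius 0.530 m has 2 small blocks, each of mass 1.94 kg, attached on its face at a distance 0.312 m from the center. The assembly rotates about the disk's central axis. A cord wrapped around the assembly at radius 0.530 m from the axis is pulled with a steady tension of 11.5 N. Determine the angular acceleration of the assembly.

I_disk = ½MR² = ½(6.51)(0.530)² = 0.9143 kg·m².
I_blocks = 2·m·r² = 2(1.94)(0.312)² = 0.3777 kg·m².
Total I = 1.292 kg·m².
τ = F r = (11.5)(0.530) = 6.095 N·m.
α = τ/I = 6.095/1.292 = 4.717 rad/s².

α ≈ 4.72 rad/s²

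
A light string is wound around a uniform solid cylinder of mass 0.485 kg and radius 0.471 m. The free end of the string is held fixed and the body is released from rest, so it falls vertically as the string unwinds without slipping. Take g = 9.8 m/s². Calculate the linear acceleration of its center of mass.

Translation: Mg − T = Ma. Rotation about the center: TR = Iα with I = ½MR².
With a = αR: T = (I/R²)a = (1/2)M a, so Mg = (1 + 0.5000)Ma.
a = g/(1 + 0.5000) = 9.8/1.500 = 6.533 m/s².

a ≈ 6.53 m/s²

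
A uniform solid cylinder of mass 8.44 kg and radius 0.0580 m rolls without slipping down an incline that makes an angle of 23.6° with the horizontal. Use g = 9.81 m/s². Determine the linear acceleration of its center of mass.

Translation along the incline: Mg sinθ − f = Ma.
Rotation about the center: fR = Iα with I = ½MR². No-slip gives a = αR, so f = (I/R²)a = (1/2)M a.
Substituting: Mg sinθ = (1 + 0.5000)Ma, so a = g sinθ/(1 + 0.5000) = (9.81) sin 23.6° / 1.500 = 2.618 m/s².

a ≈ 2.62 m/s²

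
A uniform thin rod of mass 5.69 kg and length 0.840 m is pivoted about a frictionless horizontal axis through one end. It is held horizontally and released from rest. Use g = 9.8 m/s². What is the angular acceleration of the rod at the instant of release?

α ≈ 17.5 rad/s²

About the pivot, I = (1/3)ML² = (1/3)(5.69)(0.840)² = 1.338 kg·m².
The weight acts at the center, a distance L/2 = 0.4200 m from the pivot; τ = Mg(L/2) = 23.42 N·m.
α = τ/I = 23.42/1.338 = 17.50 rad/s².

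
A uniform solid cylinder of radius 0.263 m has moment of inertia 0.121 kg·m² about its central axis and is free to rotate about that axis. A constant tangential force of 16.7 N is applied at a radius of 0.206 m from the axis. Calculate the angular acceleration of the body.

α ≈ 28.4 rad/s²

τ = F·r = (16.7)(0.206) = 3.440 N·m.
From τ = Iα: α = 3.440/0.1210 = 28.43 rad/s².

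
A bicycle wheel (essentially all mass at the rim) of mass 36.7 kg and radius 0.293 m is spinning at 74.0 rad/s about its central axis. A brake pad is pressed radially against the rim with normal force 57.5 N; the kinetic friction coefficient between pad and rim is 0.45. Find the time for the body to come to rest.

t ≈ 30.8 s

I = MR² = (36.7)(0.293)² = 3.151 kg·m².
Friction force f = μN = (0.45)(57.5) = 25.88 N at the rim; torque magnitude τ = fR = 7.581 N·m, opposing ω.
|α| = τ/I = 7.581/3.151 = 2.406 rad/s² (deceleration).
0 = ω₀ − |α|t ⇒ t = ω₀/|α| = 74.0/2.406 = 30.75 s.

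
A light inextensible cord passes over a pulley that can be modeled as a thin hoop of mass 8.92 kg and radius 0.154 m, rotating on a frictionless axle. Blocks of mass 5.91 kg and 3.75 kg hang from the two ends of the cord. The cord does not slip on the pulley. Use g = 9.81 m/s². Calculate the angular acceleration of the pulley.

I = MR² = (8.92)(0.154)² = 0.2115 kg·m².
Heavier block: m₁g − T₁ = m₁a. Lighter block: T₂ − m₂g = m₂a.
Pulley: (T₁ − T₂)R = Iα = I(a/R), so T₁ − T₂ = (I/R²)a = 1·M_p a = 8.920·a.
Adding the three: (m₁ − m₂)g = (m₁ + m₂ + 8.920)a, so a = (5.91 − 3.75)(9.81)/(5.91 + 3.75 + 8.920) = 1.140 m/s².
α = a/R = 1.140/0.154 = 7.406 rad/s².

α ≈ 7.41 rad/s²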